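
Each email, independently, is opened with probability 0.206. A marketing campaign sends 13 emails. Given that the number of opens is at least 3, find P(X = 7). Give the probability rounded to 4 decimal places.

0.0130

X ~ Binomial(13, 0.206). Want P(X=7 | X≥3) = P(X=7) / P(X≥3).
P(X=7) = C(13,7)·0.206^7·0.794^6 = 0.006769
P(X≥3) = 1 − 0.049850 − 0.168134 − 0.261731 = 0.520285
Ratio = 0.006769 / 0.520285 = 0.013010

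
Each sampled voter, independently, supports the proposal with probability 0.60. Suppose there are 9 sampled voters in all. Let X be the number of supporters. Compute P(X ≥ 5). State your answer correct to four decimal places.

0.7334

X ~ Binomial(9, 0.60); P(X ≥ 5) = Σ C(9,k) p^k (1−p)^(9−k) over k:
  k=5: C(9,5)·0.60^5·0.40^4 = 0.250823
  k=6: C(9,6)·0.60^6·0.40^3 = 0.250823
  k=7: C(9,7)·0.60^7·0.40^2 = 0.161243
  k=8: C(9,8)·0.60^8·0.40^1 = 0.060466
  k=9: C(9,9)·0.60^9·0.40^0 = 0.010078
Total = 0.733432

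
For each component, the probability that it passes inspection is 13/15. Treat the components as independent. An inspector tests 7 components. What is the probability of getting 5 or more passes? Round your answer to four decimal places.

X ~ Binomial(7, 0.866667); P(X ≥ 5) = Σ C(7,k) p^k (1−p)^(7−k) over k:
  k=5: C(7,5)·0.866667^5·0.133333^2 = 0.182540
  k=6: C(7,6)·0.866667^6·0.133333^1 = 0.395503
  k=7: C(7,7)·0.866667^7·0.133333^0 = 0.367252
Total = 0.945295

0.9453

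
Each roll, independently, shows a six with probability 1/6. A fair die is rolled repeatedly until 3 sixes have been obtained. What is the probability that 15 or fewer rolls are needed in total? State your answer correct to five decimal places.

0.46778

Finishing within 15 rolls ⇔ at least 3 successes in the first 15. With X ~ Binomial(15, 0.166667), P(Y ≤ 15) = 1 − P(X ≤ 2).
  k=0: C(15,0)·0.166667^0·0.833333^15 = 0.0649055
  k=1: C(15,1)·0.166667^1·0.833333^14 = 0.1947164
  k=2: C(15,2)·0.166667^2·0.833333^13 = 0.2726030
1 − 0.5322249 = 0.4677751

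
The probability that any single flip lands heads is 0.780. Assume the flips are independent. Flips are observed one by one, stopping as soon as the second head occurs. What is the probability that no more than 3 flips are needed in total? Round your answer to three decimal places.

0.876

Finishing within 3 flips ⇔ at least 2 successes in the first 3. With X ~ Binomial(3, 0.78), P(Y ≤ 3) = 1 − P(X ≤ 1).
  k=0: C(3,0)·0.78^0·0.22^3 = 0.01065
  k=1: C(3,1)·0.78^1·0.22^2 = 0.11326
1 − 0.12390 = 0.87610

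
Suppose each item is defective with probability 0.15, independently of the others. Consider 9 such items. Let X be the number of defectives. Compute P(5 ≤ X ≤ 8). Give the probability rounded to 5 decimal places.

X ~ Binomial(9, 0.15); P(5 ≤ X ≤ 8) = Σ C(9,k) p^k (1−p)^(9−k) over k:
  k=5: C(9,5)·0.15^5·0.85^4 = 0.0049946
  k=6: C(9,6)·0.15^6·0.85^3 = 0.0005876
  k=7: C(9,7)·0.15^7·0.85^2 = 0.0000444
  k=8: C(9,8)·0.15^8·0.85^1 = 0.0000020
Total = 0.0056286

0.00563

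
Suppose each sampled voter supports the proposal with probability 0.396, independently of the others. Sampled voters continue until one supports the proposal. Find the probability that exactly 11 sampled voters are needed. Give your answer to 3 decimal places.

0.003

Geometric (trials to first success), p = 0.396.
P(Y = 11) = (1−p)^10 · p = 0.006462 · 0.396 = 0.00256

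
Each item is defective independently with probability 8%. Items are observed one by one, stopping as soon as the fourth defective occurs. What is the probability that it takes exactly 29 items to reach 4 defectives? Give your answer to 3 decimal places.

Y = trial on which the fourth success occurs; negative binomial, r=4, p=0.08.
P(Y=29) = C(28,3) · p^4 · (1−p)^25
= 3276 · 4.096e-05 · 0.12436 = 0.01669

0.017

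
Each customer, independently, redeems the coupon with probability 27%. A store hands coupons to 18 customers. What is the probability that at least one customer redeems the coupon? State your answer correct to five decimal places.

P(at least one) = 1 − P(none) = 1 − (1 − 0.27)^18
= 1 − 0.0034659 = 0.9965341

0.99653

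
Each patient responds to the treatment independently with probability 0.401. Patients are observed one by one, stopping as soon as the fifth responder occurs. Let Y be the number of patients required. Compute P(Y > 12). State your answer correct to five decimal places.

0.43534

Needing more than 12 patients ⇔ fewer than 5 successes in the first 12. With X ~ Binomial(12, 0.401), P(Y > 12) = P(X ≤ 4).
  k=0: C(12,0)·0.401^0·0.599^12 = 0.0021336
  k=1: C(12,1)·0.401^1·0.599^11 = 0.0171404
  k=2: C(12,2)·0.401^2·0.599^10 = 0.0631104
  k=3: C(12,3)·0.401^3·0.599^9 = 0.1408307
  k=4: C(12,4)·0.401^4·0.599^8 = 0.2121276
P(X ≤ 4) = 0.4353427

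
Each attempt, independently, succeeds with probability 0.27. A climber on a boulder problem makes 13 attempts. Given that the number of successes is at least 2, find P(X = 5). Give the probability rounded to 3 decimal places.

0.165

X ~ Binomial(13, 0.27). Want P(X=5 | X≥2) = P(X=5) / P(X≥2).
P(X=5) = C(13,5)·0.27^5·0.73^8 = 0.14893
P(X≥2) = 1 − 0.01672 − 0.08039 = 0.90290
Ratio = 0.14893 / 0.90290 = 0.16495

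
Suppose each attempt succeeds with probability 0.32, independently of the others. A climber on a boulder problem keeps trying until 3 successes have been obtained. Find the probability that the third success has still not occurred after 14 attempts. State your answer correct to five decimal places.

0.12538

Needing more than 14 attempts ⇔ fewer than 3 successes in the first 14. With X ~ Binomial(14, 0.32), P(Y > 14) = P(X ≤ 2).
  k=0: C(14,0)·0.32^0·0.68^14 = 0.0045199
  k=1: C(14,1)·0.32^1·0.68^13 = 0.0297779
  k=2: C(14,2)·0.32^2·0.68^12 = 0.0910853
P(X ≤ 2) = 0.1253830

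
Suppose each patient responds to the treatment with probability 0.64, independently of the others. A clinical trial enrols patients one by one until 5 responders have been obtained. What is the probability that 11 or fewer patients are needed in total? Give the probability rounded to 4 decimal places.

Finishing within 11 patients ⇔ at least 5 successes in the first 11. With X ~ Binomial(11, 0.64), P(Y ≤ 11) = 1 − P(X ≤ 4).
  k=0: C(11,0)·0.64^0·0.36^11 = 0.000013
  k=1: C(11,1)·0.64^1·0.36^10 = 0.000257
  k=2: C(11,2)·0.64^2·0.36^9 = 0.002288
  k=3: C(11,3)·0.64^3·0.36^8 = 0.012202
  k=4: C(11,4)·0.64^4·0.36^7 = 0.043386
1 − 0.058147 = 0.941853

0.9419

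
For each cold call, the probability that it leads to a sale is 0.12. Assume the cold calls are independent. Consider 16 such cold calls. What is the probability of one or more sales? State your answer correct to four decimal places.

0.8707

P(at least one) = 1 − P(none) = 1 − (1 − 0.12)^16
= 1 − 0.129337 = 0.870663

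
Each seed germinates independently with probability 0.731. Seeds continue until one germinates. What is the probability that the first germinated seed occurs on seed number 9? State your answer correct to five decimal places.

0.00002

Geometric (trials to first success), p = 0.731.
P(Y = 9) = (1−p)^8 · p = 2.7417e-05 · 0.731 = 0.0000200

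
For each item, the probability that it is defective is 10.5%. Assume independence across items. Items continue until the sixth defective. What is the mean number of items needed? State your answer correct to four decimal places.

Y = total items until the sixth success; negative binomial with r=6, p=0.105.
E[Y] = r / p = 6 / 0.105 = 57.142857

57.1429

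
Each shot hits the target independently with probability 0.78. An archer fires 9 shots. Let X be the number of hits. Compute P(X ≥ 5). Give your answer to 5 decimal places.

X ~ Binomial(9, 0.78); P(X ≥ 5) = Σ C(9,k) p^k (1−p)^(9−k) over k:
  k=5: C(9,5)·0.78^5·0.22^4 = 0.0852186
  k=6: C(9,6)·0.78^6·0.22^3 = 0.2014257
  k=7: C(9,7)·0.78^7·0.22^2 = 0.3060625
  k=8: C(9,8)·0.78^8·0.22^1 = 0.2712826
  k=9: C(9,9)·0.78^9·0.22^0 = 0.1068689
Total = 0.9708583

0.97086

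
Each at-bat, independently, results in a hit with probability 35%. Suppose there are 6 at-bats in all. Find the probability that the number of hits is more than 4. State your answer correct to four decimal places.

0.0223

X ~ Binomial(6, 0.35); P(X ≥ 5) = Σ C(6,k) p^k (1−p)^(6−k) over k:
  k=5: C(6,5)·0.35^5·0.65^1 = 0.020484
  k=6: C(6,6)·0.35^6·0.65^0 = 0.001838
Total = 0.022322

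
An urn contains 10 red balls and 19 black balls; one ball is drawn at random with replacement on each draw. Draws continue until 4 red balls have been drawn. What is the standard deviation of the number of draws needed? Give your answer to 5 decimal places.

Y = total draws until the fourth success; negative binomial with r=4, p=0.344828.
SD(Y) = √[r(1−p)/p²] = √(22.0400000) = 4.6946778

4.69468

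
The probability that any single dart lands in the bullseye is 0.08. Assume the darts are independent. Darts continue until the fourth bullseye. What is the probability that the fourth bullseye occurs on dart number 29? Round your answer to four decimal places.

Y = trial on which the fourth success occurs; negative binomial, r=4, p=0.08.
P(Y=29) = C(28,3) · p^4 · (1−p)^25
= 3276 · 4.096e-05 · 0.12436 = 0.016688

0.0167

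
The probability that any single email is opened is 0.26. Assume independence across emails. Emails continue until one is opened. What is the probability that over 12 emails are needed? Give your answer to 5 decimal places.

0.02696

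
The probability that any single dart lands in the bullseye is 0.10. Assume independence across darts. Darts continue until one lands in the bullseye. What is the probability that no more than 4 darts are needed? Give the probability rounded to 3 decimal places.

Y = number of darts to the first success; geometric, p = 0.10.
P(Y ≤ 4) = 1 − (1−p)^4 = 1 − 0.65610 = 0.34390

0.344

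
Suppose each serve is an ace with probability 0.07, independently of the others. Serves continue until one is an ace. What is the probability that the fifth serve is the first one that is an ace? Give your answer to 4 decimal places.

Geometric (trials to first success), p = 0.07.
P(Y = 5) = (1−p)^4 · p = 0.74805 · 0.07 = 0.052364

0.0524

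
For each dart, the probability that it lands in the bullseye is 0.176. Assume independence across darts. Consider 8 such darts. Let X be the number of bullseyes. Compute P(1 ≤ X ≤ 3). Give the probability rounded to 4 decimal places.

X ~ Binomial(8, 0.176); P(1 ≤ X ≤ 3) = Σ C(8,k) p^k (1−p)^(8−k) over k:
  k=1: C(8,1)·0.176^1·0.824^7 = 0.363156
  k=2: C(8,2)·0.176^2·0.824^6 = 0.271485
  k=3: C(8,3)·0.176^3·0.824^5 = 0.115974
Total = 0.750616

0.7506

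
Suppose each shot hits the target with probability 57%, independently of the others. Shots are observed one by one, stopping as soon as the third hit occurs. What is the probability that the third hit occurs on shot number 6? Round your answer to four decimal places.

Y = trial on which the third success occurs; negative binomial, r=3, p=0.57.
P(Y=6) = C(5,2) · p^3 · (1−p)^3
= 10 · 0.18519 · 0.079507 = 0.147241

0.1472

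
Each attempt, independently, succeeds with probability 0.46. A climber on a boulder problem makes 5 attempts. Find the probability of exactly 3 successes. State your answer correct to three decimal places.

X ~ Binomial(n=5, p=0.46).
P(X=3) = C(5,3) · p^3 · (1−p)^2
= 10 · 0.097336 · 0.2916 = 0.28383

0.284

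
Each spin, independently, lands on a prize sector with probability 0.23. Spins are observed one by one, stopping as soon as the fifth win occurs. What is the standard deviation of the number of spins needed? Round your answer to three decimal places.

8.531

Y = total spins until the fifth success; negative binomial with r=5, p=0.23.
SD(Y) = √[r(1−p)/p²] = √(72.77883) = 8.53105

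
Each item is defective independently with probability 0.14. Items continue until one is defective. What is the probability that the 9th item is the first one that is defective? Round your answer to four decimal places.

0.0419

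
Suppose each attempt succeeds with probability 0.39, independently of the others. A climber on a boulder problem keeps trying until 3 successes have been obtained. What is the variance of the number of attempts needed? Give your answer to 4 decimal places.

Y = total attempts until the third success; negative binomial with r=3, p=0.39.
Var(Y) = r(1−p)/p² = 3·0.61 / 0.39² = 12.031558

12.0316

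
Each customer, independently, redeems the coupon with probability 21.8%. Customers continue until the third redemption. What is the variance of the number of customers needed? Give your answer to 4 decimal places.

Y = total customers until the third success; negative binomial with r=3, p=0.218.
Var(Y) = r(1−p)/p² = 3·0.782 / 0.218² = 49.364532

49.3645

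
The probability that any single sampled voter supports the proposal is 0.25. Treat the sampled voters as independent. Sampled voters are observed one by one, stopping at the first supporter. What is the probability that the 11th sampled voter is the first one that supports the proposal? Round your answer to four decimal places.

Geometric (trials to first success), p = 0.25.
P(Y = 11) = (1−p)^10 · p = 0.056314 · 0.25 = 0.014078

0.0141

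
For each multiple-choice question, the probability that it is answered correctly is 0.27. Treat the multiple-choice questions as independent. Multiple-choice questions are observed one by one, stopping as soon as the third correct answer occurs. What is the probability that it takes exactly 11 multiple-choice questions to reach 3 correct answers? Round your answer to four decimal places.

0.0714

Y = trial on which the third success occurs; negative binomial, r=3, p=0.27.
P(Y=11) = C(10,2) · p^3 · (1−p)^8
= 45 · 0.019683 · 0.080646 = 0.071431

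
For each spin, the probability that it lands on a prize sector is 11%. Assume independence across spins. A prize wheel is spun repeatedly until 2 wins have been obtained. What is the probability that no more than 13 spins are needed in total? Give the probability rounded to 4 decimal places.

Finishing within 13 spins ⇔ at least 2 successes in the first 13. With X ~ Binomial(13, 0.11), P(Y ≤ 13) = 1 − P(X ≤ 1).
  k=0: C(13,0)·0.11^0·0.89^13 = 0.219821
  k=1: C(13,1)·0.11^1·0.89^12 = 0.353196
1 − 0.573018 = 0.426982

0.4270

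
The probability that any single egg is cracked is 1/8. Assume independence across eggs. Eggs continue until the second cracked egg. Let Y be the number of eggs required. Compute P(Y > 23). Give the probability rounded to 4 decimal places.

0.1987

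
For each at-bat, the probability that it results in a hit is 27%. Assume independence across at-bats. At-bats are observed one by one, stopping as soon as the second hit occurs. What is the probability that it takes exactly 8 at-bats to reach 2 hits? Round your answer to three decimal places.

Y = trial on which the second success occurs; negative binomial, r=2, p=0.27.
P(Y=8) = C(7,1) · p^2 · (1−p)^6
= 7 · 0.0729 · 0.15133 = 0.07723

0.077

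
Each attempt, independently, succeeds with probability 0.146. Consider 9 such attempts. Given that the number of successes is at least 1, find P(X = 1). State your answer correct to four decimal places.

0.4902

X ~ Binomial(9, 0.146). Want P(X=1 | X≥1) = P(X=1) / P(X≥1).
P(X=1) = C(9,1)·0.146^1·0.854^8 = 0.371756
P(X≥1) = 1 − 0.241613 = 0.758387
Ratio = 0.371756 / 0.758387 = 0.490194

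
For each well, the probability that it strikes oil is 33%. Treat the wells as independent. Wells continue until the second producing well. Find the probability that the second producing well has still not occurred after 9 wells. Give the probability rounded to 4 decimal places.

Needing more than 9 wells ⇔ fewer than 2 successes in the first 9. With X ~ Binomial(9, 0.33), P(Y > 9) = P(X ≤ 1).
  k=0: C(9,0)·0.33^0·0.67^9 = 0.027207
  k=1: C(9,1)·0.33^1·0.67^8 = 0.120602
P(X ≤ 1) = 0.147809

0.1478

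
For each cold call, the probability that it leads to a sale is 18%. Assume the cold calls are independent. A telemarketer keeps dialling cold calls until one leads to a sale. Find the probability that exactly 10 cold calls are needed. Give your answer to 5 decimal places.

0.03017

Geometric (trials to first success), p = 0.18.
P(Y = 10) = (1−p)^9 · p = 0.16762 · 0.18 = 0.0301715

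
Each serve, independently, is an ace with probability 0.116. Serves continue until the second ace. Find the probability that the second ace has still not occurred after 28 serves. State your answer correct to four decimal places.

0.1480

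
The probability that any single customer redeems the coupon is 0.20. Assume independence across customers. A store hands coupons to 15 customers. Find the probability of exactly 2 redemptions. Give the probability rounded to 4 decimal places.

X ~ Binomial(n=15, p=0.20).
P(X=2) = C(15,2) · p^2 · (1−p)^13
= 105 · 0.04 · 0.054976 = 0.230897

0.2309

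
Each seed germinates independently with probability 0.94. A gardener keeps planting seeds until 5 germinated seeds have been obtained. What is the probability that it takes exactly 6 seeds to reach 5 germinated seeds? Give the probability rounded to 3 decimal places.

0.220

Y = trial on which the fifth success occurs; negative binomial, r=5, p=0.94.
P(Y=6) = C(5,4) · p^5 · (1−p)^1
= 5 · 0.7339 · 0.06 = 0.22017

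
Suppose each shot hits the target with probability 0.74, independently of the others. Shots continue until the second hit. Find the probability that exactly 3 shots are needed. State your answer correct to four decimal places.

Y = trial on which the second success occurs; negative binomial, r=2, p=0.74.
P(Y=3) = C(2,1) · p^2 · (1−p)^1
= 2 · 0.5476 · 0.26 = 0.284752

0.2848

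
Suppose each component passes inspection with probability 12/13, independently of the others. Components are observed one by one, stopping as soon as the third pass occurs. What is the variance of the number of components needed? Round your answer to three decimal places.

Y = total components until the third success; negative binomial with r=3, p=0.923077.
Var(Y) = r(1−p)/p² = 3·0.076923 / 0.923077² = 0.27083

0.271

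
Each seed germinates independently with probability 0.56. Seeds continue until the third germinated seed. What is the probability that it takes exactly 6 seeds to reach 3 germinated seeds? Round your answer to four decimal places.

0.1496

Y = trial on which the third success occurs; negative binomial, r=3, p=0.56.
P(Y=6) = C(5,2) · p^3 · (1−p)^3
= 10 · 0.17562 · 0.085184 = 0.149597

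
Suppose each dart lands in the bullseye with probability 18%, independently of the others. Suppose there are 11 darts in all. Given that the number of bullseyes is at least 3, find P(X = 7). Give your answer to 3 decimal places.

0.003

X ~ Binomial(11, 0.18). Want P(X=7 | X≥3) = P(X=7) / P(X≥3).
P(X=7) = C(11,7)·0.18^7·0.82^4 = 0.00091
P(X≥3) = 1 − 0.11271 − 0.27215 − 0.29870 = 0.31645
Ratio = 0.00091 / 0.31645 = 0.00289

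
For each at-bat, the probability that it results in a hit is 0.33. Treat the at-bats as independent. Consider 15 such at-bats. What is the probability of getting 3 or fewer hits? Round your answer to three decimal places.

0.217

X ~ Binomial(15, 0.33); P(X ≤ 3) = Σ C(15,k) p^k (1−p)^(15−k) over k:
  k=0: C(15,0)·0.33^0·0.67^15 = 0.00246
  k=1: C(15,1)·0.33^1·0.67^14 = 0.01818
  k=2: C(15,2)·0.33^2·0.67^13 = 0.06269
  k=3: C(15,3)·0.33^3·0.67^12 = 0.13380
Total = 0.21713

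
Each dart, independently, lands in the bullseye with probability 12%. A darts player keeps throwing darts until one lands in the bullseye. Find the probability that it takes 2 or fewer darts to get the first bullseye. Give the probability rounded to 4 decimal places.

Y = number of darts to the first success; geometric, p = 0.12.
P(Y ≤ 2) = 1 − (1−p)^2 = 1 − 0.774400 = 0.225600

0.2256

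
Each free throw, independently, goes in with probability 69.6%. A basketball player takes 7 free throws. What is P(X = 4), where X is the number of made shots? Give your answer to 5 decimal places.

0.23074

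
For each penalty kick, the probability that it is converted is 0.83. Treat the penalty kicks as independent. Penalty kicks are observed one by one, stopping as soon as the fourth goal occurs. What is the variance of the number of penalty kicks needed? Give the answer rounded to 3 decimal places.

0.987

Y = total penalty kicks until the fourth success; negative binomial with r=4, p=0.83.
Var(Y) = r(1−p)/p² = 4·0.17 / 0.83² = 0.98708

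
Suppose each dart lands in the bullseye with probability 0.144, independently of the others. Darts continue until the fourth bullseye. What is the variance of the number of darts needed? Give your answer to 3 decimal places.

165.123

Y = total darts until the fourth success; negative binomial with r=4, p=0.144.
Var(Y) = r(1−p)/p² = 4·0.856 / 0.144² = 165.12346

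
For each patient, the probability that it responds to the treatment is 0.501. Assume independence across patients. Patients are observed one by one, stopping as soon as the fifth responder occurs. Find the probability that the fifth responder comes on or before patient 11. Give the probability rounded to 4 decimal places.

0.7278

Finishing within 11 patients ⇔ at least 5 successes in the first 11. With X ~ Binomial(11, 0.501), P(Y ≤ 11) = 1 − P(X ≤ 4).
  k=0: C(11,0)·0.501^0·0.499^11 = 0.000478
  k=1: C(11,1)·0.501^1·0.499^10 = 0.005275
  k=2: C(11,2)·0.501^2·0.499^9 = 0.026482
  k=3: C(11,3)·0.501^3·0.499^8 = 0.079763
  k=4: C(11,4)·0.501^4·0.499^7 = 0.160165
1 − 0.272163 = 0.727837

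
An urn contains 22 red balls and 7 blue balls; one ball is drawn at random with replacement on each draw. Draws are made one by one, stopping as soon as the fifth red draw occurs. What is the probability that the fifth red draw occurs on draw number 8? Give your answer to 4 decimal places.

0.1237

Y = trial on which the fifth success occurs; negative binomial, r=5, p=0.758621.
P(Y=8) = C(7,4) · p^5 · (1−p)^3
= 35 · 0.25126 · 0.014064 = 0.123678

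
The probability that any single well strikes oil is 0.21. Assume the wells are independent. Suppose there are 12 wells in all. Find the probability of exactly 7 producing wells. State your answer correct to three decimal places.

0.004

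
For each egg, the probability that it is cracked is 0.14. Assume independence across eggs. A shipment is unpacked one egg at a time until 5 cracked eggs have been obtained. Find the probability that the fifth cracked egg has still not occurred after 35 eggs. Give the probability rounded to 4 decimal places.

Needing more than 35 eggs ⇔ fewer than 5 successes in the first 35. With X ~ Binomial(35, 0.14), P(Y > 35) = P(X ≤ 4).
  k=0: C(35,0)·0.14^0·0.86^35 = 0.005099
  k=1: C(35,1)·0.14^1·0.86^34 = 0.029050
  k=2: C(35,2)·0.14^2·0.86^33 = 0.080394
  k=3: C(35,3)·0.14^3·0.86^32 = 0.143961
  k=4: C(35,4)·0.14^4·0.86^31 = 0.187484
P(X ≤ 4) = 0.445987

0.4460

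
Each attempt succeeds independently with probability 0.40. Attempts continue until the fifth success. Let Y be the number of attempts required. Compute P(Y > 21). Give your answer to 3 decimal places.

Needing more than 21 attempts ⇔ fewer than 5 successes in the first 21. With X ~ Binomial(21, 0.40), P(Y > 21) = P(X ≤ 4).
  k=0: C(21,0)·0.40^0·0.60^21 = 0.00002
  k=1: C(21,1)·0.40^1·0.60^20 = 0.00031
  k=2: C(21,2)·0.40^2·0.60^19 = 0.00205
  k=3: C(21,3)·0.40^3·0.60^18 = 0.00864
  k=4: C(21,4)·0.40^4·0.60^17 = 0.02593
P(X ≤ 4) = 0.03696

0.037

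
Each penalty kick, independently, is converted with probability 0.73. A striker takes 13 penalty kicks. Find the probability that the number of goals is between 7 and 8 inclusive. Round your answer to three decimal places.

0.222

X ~ Binomial(13, 0.73); P(7 ≤ X ≤ 8) = Σ C(13,k) p^k (1−p)^(13−k) over k:
  k=7: C(13,7)·0.73^7·0.27^6 = 0.07344
  k=8: C(13,8)·0.73^8·0.27^5 = 0.14893
Total = 0.22237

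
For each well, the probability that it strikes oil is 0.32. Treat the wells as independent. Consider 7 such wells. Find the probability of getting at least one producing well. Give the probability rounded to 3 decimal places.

P(at least one) = 1 − P(none) = 1 − (1 − 0.32)^7
= 1 − 0.06723 = 0.93277

0.933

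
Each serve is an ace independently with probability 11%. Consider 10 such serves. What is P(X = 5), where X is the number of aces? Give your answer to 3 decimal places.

0.002

X ~ Binomial(n=10, p=0.11).
P(X=5) = C(10,5) · p^5 · (1−p)^5
= 252 · 1.6105e-05 · 0.55841 = 0.00227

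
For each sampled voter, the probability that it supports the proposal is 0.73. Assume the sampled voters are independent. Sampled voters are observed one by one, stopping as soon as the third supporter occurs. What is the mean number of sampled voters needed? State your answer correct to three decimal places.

4.110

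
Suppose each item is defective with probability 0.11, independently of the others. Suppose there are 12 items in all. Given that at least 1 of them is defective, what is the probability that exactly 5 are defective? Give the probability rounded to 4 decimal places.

0.0075

X ~ Binomial(12, 0.11). Want P(X=5 | X≥1) = P(X=5) / P(X≥1).
P(X=5) = C(12,5)·0.11^5·0.89^7 = 0.005642
P(X≥1) = 1 − 0.246990 = 0.753010
Ratio = 0.005642 / 0.753010 = 0.007492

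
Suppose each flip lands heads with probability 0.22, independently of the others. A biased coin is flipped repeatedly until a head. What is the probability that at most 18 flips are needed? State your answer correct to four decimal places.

0.9886

Y = number of flips to the first success; geometric, p = 0.22.
P(Y ≤ 18) = 1 − (1−p)^18 = 1 − 0.011421 = 0.988579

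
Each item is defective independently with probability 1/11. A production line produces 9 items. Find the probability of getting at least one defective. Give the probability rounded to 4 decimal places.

P(at least one) = 1 − P(none) = 1 − (1 − 0.090909)^9
= 1 − 0.424098 = 0.575902

0.5759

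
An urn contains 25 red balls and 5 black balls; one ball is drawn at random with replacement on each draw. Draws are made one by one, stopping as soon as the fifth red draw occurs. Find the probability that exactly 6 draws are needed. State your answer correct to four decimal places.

Y = trial on which the fifth success occurs; negative binomial, r=5, p=0.833333.
P(Y=6) = C(5,4) · p^5 · (1−p)^1
= 5 · 0.40188 · 0.16667 = 0.334898

0.3349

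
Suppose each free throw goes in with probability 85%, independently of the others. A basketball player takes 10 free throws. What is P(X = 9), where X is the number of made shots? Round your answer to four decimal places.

0.3474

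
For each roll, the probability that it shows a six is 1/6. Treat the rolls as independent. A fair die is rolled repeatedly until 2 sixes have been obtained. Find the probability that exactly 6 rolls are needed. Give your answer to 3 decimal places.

0.067

Y = trial on which the second success occurs; negative binomial, r=2, p=0.166667.
P(Y=6) = C(5,1) · p^2 · (1−p)^4
= 5 · 0.027778 · 0.48225 = 0.06698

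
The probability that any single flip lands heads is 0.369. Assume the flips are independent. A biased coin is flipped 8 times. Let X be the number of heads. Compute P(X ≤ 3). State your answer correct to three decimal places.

0.665

X ~ Binomial(8, 0.369); P(X ≤ 3) = Σ C(8,k) p^k (1−p)^(8−k) over k:
  k=0: C(8,0)·0.369^0·0.631^8 = 0.02513
  k=1: C(8,1)·0.369^1·0.631^7 = 0.11758
  k=2: C(8,2)·0.369^2·0.631^6 = 0.24065
  k=3: C(8,3)·0.369^3·0.631^5 = 0.28146
Total = 0.66482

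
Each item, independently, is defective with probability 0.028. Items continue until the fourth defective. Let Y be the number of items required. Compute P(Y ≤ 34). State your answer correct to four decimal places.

0.0146

Finishing within 34 items ⇔ at least 4 successes in the first 34. With X ~ Binomial(34, 0.028), P(Y ≤ 34) = 1 − P(X ≤ 3).
  k=0: C(34,0)·0.028^0·0.972^34 = 0.380761
  k=1: C(34,1)·0.028^1·0.972^33 = 0.372927
  k=2: C(34,2)·0.028^2·0.972^32 = 0.177255
  k=3: C(34,3)·0.028^3·0.972^31 = 0.054465
1 − 0.985409 = 0.014591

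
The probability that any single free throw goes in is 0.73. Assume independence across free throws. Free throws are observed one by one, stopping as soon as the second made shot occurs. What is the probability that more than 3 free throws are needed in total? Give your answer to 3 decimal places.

Needing more than 3 free throws ⇔ fewer than 2 successes in the first 3. With X ~ Binomial(3, 0.73), P(Y > 3) = P(X ≤ 1).
  k=0: C(3,0)·0.73^0·0.27^3 = 0.01968
  k=1: C(3,1)·0.73^1·0.27^2 = 0.15965
P(X ≤ 1) = 0.17933

0.179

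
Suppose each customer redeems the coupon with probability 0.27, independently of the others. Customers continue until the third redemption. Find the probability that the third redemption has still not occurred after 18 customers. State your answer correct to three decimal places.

Needing more than 18 customers ⇔ fewer than 3 successes in the first 18. With X ~ Binomial(18, 0.27), P(Y > 18) = P(X ≤ 2).
  k=0: C(18,0)·0.27^0·0.73^18 = 0.00347
  k=1: C(18,1)·0.27^1·0.73^17 = 0.02307
  k=2: C(18,2)·0.27^2·0.73^16 = 0.07254
P(X ≤ 2) = 0.09908

0.099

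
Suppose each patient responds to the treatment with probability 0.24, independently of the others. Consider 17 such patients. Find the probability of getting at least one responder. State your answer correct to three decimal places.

P(at least one) = 1 − P(none) = 1 − (1 − 0.24)^17
= 1 − 0.00942 = 0.99058

0.991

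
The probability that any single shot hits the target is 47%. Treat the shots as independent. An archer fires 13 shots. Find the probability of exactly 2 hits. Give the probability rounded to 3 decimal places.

X ~ Binomial(n=13, p=0.47).
P(X=2) = C(13,2) · p^2 · (1−p)^11
= 78 · 0.2209 · 0.0009269 = 0.01597

0.016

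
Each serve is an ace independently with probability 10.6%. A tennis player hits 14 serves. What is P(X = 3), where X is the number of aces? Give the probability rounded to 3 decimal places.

X ~ Binomial(n=14, p=0.106).
P(X=3) = C(14,3) · p^3 · (1−p)^11
= 364 · 0.001191 · 0.29155 = 0.12640

0.126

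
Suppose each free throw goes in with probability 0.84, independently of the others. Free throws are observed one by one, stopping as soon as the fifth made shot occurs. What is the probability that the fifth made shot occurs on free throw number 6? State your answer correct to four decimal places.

0.3346

Y = trial on which the fifth success occurs; negative binomial, r=5, p=0.84.
P(Y=6) = C(5,4) · p^5 · (1−p)^1
= 5 · 0.41821 · 0.16 = 0.334570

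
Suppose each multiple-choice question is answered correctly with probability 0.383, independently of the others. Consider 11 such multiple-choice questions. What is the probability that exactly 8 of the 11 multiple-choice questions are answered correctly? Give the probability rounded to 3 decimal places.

X ~ Binomial(n=11, p=0.383).
P(X=8) = C(11,8) · p^8 · (1−p)^3
= 165 · 0.00046301 · 0.23489 = 0.01794

0.018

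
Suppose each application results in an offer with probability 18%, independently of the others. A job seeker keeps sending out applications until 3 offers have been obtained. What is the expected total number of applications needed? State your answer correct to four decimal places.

Y = total applications until the third success; negative binomial with r=3, p=0.18.
E[Y] = r / p = 3 / 0.18 = 16.666667

16.6667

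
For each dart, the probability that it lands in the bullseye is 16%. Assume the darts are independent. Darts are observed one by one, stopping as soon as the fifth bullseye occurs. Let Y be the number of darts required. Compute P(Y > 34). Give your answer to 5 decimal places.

Needing more than 34 darts ⇔ fewer than 5 successes in the first 34. With X ~ Binomial(34, 0.16), P(Y > 34) = P(X ≤ 4).
  k=0: C(34,0)·0.16^0·0.84^34 = 0.0026638
  k=1: C(34,1)·0.16^1·0.84^33 = 0.0172510
  k=2: C(34,2)·0.16^2·0.84^32 = 0.0542176
  k=3: C(34,3)·0.16^3·0.84^31 = 0.1101563
  k=4: C(34,4)·0.16^4·0.84^30 = 0.1626117
P(X ≤ 4) = 0.3469004

0.34690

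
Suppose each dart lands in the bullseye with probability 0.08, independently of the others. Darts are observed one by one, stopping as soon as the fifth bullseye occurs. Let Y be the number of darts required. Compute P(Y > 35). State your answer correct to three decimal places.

0.856

Needing more than 35 darts ⇔ fewer than 5 successes in the first 35. With X ~ Binomial(35, 0.08), P(Y > 35) = P(X ≤ 4).
  k=0: C(35,0)·0.08^0·0.92^35 = 0.05402
  k=1: C(35,1)·0.08^1·0.92^34 = 0.16442
  k=2: C(35,2)·0.08^2·0.92^33 = 0.24305
  k=3: C(35,3)·0.08^3·0.92^32 = 0.23248
  k=4: C(35,4)·0.08^4·0.92^31 = 0.16173
P(X ≤ 4) = 0.85570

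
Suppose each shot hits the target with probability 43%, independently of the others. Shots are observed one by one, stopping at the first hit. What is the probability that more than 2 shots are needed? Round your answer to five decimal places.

0.32490

Y = number of shots to the first success; geometric, p = 0.43.
P(Y > 2) = P(first 2 all fail) = (1−p)^2 = 0.3249000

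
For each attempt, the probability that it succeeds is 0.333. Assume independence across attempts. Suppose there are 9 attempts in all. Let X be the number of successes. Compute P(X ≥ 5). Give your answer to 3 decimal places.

0.144

X ~ Binomial(9, 0.333); P(X ≥ 5) = Σ C(9,k) p^k (1−p)^(9−k) over k:
  k=5: C(9,5)·0.333^5·0.667^4 = 0.10212
  k=6: C(9,6)·0.333^6·0.667^3 = 0.03399
  k=7: C(9,7)·0.333^7·0.667^2 = 0.00727
  k=8: C(9,8)·0.333^8·0.667^1 = 0.00091
  k=9: C(9,9)·0.333^9·0.667^0 = 0.00005
Total = 0.14433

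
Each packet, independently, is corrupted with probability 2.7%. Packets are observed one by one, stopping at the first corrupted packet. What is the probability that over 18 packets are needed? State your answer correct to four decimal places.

0.6110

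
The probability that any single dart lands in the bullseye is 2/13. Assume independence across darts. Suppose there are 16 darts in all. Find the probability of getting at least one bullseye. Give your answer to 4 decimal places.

P(at least one) = 1 − P(none) = 1 − (1 − 0.153846)^16
= 1 − 0.069054 = 0.930946

0.9309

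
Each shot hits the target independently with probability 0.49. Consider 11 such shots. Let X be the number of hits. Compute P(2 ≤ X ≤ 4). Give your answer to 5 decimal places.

X ~ Binomial(11, 0.49); P(2 ≤ X ≤ 4) = Σ C(11,k) p^k (1−p)^(11−k) over k:
  k=2: C(11,2)·0.49^2·0.51^9 = 0.0308238
  k=3: C(11,3)·0.49^3·0.51^8 = 0.0888451
  k=4: C(11,4)·0.49^4·0.51^7 = 0.1707220
Total = 0.2903909

0.29039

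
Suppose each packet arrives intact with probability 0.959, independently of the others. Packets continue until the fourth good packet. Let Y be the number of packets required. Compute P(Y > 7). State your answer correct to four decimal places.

0.0001

Needing more than 7 packets ⇔ fewer than 4 successes in the first 7. With X ~ Binomial(7, 0.959), P(Y > 7) = P(X ≤ 3).
  k=0: C(7,0)·0.959^0·0.041^7 = 0.000000
  k=1: C(7,1)·0.959^1·0.041^6 = 0.000000
  k=2: C(7,2)·0.959^2·0.041^5 = 0.000002
  k=3: C(7,3)·0.959^3·0.041^4 = 0.000087
P(X ≤ 3) = 0.000089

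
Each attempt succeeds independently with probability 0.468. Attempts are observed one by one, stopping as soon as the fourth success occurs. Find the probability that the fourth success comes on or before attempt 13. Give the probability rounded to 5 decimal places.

0.92686

Finishing within 13 attempts ⇔ at least 4 successes in the first 13. With X ~ Binomial(13, 0.468), P(Y ≤ 13) = 1 − P(X ≤ 3).
  k=0: C(13,0)·0.468^0·0.532^13 = 0.0002734
  k=1: C(13,1)·0.468^1·0.532^12 = 0.0031270
  k=2: C(13,2)·0.468^2·0.532^11 = 0.0165050
  k=3: C(13,3)·0.468^3·0.532^10 = 0.0532378
1 − 0.0731432 = 0.9268568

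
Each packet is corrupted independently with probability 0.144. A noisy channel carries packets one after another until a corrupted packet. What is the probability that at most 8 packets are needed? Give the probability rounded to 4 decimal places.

Y = number of packets to the first success; geometric, p = 0.144.
P(Y ≤ 8) = 1 − (1−p)^8 = 1 − 0.288264 = 0.711736

0.7117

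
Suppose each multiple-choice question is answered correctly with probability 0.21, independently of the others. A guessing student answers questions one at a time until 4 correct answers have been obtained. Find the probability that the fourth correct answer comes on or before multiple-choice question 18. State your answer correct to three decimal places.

Finishing within 18 multiple-choice questions ⇔ at least 4 successes in the first 18. With X ~ Binomial(18, 0.21), P(Y ≤ 18) = 1 − P(X ≤ 3).
  k=0: C(18,0)·0.21^0·0.79^18 = 0.01436
  k=1: C(18,1)·0.21^1·0.79^17 = 0.06873
  k=2: C(18,2)·0.21^2·0.79^16 = 0.15530
  k=3: C(18,3)·0.21^3·0.79^15 = 0.22017
1 − 0.45856 = 0.54144

0.541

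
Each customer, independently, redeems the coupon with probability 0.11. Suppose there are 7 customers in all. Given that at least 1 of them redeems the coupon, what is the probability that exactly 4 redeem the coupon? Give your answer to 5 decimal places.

X ~ Binomial(7, 0.11). Want P(X=4 | X≥1) = P(X=4) / P(X≥1).
P(X=4) = C(7,4)·0.11^4·0.89^3 = 0.0036125
P(X≥1) = 1 − 0.4423133 = 0.5576867
Ratio = 0.0036125 / 0.5576867 = 0.0064777

0.00648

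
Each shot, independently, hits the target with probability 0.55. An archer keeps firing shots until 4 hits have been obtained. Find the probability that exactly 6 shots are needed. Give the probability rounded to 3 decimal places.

Y = trial on which the fourth success occurs; negative binomial, r=4, p=0.55.
P(Y=6) = C(5,3) · p^4 · (1−p)^2
= 10 · 0.091506 · 0.2025 = 0.18530

0.185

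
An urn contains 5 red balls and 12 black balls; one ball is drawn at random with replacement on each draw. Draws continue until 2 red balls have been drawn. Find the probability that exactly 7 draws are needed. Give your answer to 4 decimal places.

0.0910

Y = trial on which the second success occurs; negative binomial, r=2, p=0.294118.
P(Y=7) = C(6,1) · p^2 · (1−p)^5
= 6 · 0.086505 · 0.17525 = 0.090961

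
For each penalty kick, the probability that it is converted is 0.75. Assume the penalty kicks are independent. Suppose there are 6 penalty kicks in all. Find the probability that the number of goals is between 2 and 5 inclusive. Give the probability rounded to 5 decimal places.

0.81738

X ~ Binomial(6, 0.75); P(2 ≤ X ≤ 5) = Σ C(6,k) p^k (1−p)^(6−k) over k:
  k=2: C(6,2)·0.75^2·0.25^4 = 0.0329590
  k=3: C(6,3)·0.75^3·0.25^3 = 0.1318359
  k=4: C(6,4)·0.75^4·0.25^2 = 0.2966309
  k=5: C(6,5)·0.75^5·0.25^1 = 0.3559570
Total = 0.8173828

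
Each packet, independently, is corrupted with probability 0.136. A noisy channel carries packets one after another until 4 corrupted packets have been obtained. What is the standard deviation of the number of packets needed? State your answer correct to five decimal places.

Y = total packets until the fourth success; negative binomial with r=4, p=0.136.
SD(Y) = √[r(1−p)/p²] = √(186.8512111) = 13.6693530

13.66935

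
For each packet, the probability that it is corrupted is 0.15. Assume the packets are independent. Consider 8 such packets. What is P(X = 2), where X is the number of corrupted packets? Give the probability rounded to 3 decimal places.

0.238

X ~ Binomial(n=8, p=0.15).
P(X=2) = C(8,2) · p^2 · (1−p)^6
= 28 · 0.0225 · 0.37715 = 0.23760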